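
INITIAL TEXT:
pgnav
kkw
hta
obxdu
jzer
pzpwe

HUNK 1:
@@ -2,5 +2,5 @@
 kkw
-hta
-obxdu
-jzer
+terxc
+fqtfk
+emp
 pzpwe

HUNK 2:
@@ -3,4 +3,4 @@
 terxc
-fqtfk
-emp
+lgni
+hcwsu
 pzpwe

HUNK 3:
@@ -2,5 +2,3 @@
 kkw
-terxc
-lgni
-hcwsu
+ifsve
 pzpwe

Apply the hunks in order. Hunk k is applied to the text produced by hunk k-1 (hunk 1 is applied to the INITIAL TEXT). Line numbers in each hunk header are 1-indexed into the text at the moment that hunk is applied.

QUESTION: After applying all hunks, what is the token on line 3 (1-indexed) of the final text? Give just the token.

Answer: ifsve

Derivation:
Hunk 1: at line 2 remove [hta,obxdu,jzer] add [terxc,fqtfk,emp] -> 6 lines: pgnav kkw terxc fqtfk emp pzpwe
Hunk 2: at line 3 remove [fqtfk,emp] add [lgni,hcwsu] -> 6 lines: pgnav kkw terxc lgni hcwsu pzpwe
Hunk 3: at line 2 remove [terxc,lgni,hcwsu] add [ifsve] -> 4 lines: pgnav kkw ifsve pzpwe
Final line 3: ifsve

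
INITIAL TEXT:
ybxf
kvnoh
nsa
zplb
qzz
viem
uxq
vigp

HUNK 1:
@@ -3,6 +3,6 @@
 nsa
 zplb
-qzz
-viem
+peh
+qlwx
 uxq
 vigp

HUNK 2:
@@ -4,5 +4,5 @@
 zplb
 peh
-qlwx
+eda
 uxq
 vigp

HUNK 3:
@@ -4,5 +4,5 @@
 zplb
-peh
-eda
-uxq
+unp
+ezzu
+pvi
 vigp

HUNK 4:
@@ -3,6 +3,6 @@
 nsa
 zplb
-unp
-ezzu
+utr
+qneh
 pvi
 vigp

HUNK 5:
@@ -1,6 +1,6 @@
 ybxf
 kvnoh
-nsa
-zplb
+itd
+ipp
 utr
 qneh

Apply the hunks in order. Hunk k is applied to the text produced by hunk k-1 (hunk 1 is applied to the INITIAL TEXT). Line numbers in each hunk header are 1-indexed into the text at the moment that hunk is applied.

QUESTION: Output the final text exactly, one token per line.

Hunk 1: at line 3 remove [qzz,viem] add [peh,qlwx] -> 8 lines: ybxf kvnoh nsa zplb peh qlwx uxq vigp
Hunk 2: at line 4 remove [qlwx] add [eda] -> 8 lines: ybxf kvnoh nsa zplb peh eda uxq vigp
Hunk 3: at line 4 remove [peh,eda,uxq] add [unp,ezzu,pvi] -> 8 lines: ybxf kvnoh nsa zplb unp ezzu pvi vigp
Hunk 4: at line 3 remove [unp,ezzu] add [utr,qneh] -> 8 lines: ybxf kvnoh nsa zplb utr qneh pvi vigp
Hunk 5: at line 1 remove [nsa,zplb] add [itd,ipp] -> 8 lines: ybxf kvnoh itd ipp utr qneh pvi vigp

Answer: ybxf
kvnoh
itd
ipp
utr
qneh
pvi
vigp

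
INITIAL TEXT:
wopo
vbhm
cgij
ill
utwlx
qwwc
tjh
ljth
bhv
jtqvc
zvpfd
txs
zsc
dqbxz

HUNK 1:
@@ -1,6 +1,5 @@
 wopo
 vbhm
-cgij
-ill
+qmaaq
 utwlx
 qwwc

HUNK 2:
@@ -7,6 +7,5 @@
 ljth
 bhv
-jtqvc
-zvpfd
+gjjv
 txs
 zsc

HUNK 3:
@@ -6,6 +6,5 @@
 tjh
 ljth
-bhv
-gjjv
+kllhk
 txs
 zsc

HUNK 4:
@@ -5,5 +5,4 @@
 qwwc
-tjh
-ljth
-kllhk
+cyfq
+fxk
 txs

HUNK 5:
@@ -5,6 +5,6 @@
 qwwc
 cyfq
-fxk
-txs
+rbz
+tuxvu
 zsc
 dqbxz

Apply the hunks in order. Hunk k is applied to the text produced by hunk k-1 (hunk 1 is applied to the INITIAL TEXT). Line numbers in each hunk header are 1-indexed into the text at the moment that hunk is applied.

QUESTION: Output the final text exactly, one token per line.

Hunk 1: at line 1 remove [cgij,ill] add [qmaaq] -> 13 lines: wopo vbhm qmaaq utwlx qwwc tjh ljth bhv jtqvc zvpfd txs zsc dqbxz
Hunk 2: at line 7 remove [jtqvc,zvpfd] add [gjjv] -> 12 lines: wopo vbhm qmaaq utwlx qwwc tjh ljth bhv gjjv txs zsc dqbxz
Hunk 3: at line 6 remove [bhv,gjjv] add [kllhk] -> 11 lines: wopo vbhm qmaaq utwlx qwwc tjh ljth kllhk txs zsc dqbxz
Hunk 4: at line 5 remove [tjh,ljth,kllhk] add [cyfq,fxk] -> 10 lines: wopo vbhm qmaaq utwlx qwwc cyfq fxk txs zsc dqbxz
Hunk 5: at line 5 remove [fxk,txs] add [rbz,tuxvu] -> 10 lines: wopo vbhm qmaaq utwlx qwwc cyfq rbz tuxvu zsc dqbxz

Answer: wopo
vbhm
qmaaq
utwlx
qwwc
cyfq
rbz
tuxvu
zsc
dqbxz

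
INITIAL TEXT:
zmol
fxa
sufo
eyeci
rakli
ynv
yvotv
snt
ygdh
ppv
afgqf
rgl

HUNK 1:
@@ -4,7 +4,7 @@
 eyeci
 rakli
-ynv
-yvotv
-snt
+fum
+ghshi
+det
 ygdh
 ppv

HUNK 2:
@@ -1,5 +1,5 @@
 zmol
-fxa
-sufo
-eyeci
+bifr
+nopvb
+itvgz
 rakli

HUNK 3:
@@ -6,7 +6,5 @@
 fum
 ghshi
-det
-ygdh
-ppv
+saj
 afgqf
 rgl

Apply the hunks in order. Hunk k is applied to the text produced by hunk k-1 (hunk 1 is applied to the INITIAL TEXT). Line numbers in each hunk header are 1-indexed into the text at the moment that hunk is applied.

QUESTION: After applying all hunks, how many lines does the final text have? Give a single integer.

Answer: 10

Derivation:
Hunk 1: at line 4 remove [ynv,yvotv,snt] add [fum,ghshi,det] -> 12 lines: zmol fxa sufo eyeci rakli fum ghshi det ygdh ppv afgqf rgl
Hunk 2: at line 1 remove [fxa,sufo,eyeci] add [bifr,nopvb,itvgz] -> 12 lines: zmol bifr nopvb itvgz rakli fum ghshi det ygdh ppv afgqf rgl
Hunk 3: at line 6 remove [det,ygdh,ppv] add [saj] -> 10 lines: zmol bifr nopvb itvgz rakli fum ghshi saj afgqf rgl
Final line count: 10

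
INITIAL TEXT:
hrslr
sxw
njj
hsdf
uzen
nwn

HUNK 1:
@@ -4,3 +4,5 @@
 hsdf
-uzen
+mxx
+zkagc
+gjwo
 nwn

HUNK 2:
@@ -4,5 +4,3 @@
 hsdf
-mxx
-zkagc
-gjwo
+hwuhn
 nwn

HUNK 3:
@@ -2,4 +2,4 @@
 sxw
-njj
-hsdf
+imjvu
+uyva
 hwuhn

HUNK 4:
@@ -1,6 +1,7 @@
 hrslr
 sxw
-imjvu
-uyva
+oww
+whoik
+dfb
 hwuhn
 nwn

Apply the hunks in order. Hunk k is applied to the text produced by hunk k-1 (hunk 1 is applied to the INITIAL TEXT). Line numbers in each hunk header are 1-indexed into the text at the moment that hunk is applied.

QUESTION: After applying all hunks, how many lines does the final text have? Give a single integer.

Hunk 1: at line 4 remove [uzen] add [mxx,zkagc,gjwo] -> 8 lines: hrslr sxw njj hsdf mxx zkagc gjwo nwn
Hunk 2: at line 4 remove [mxx,zkagc,gjwo] add [hwuhn] -> 6 lines: hrslr sxw njj hsdf hwuhn nwn
Hunk 3: at line 2 remove [njj,hsdf] add [imjvu,uyva] -> 6 lines: hrslr sxw imjvu uyva hwuhn nwn
Hunk 4: at line 1 remove [imjvu,uyva] add [oww,whoik,dfb] -> 7 lines: hrslr sxw oww whoik dfb hwuhn nwn
Final line count: 7

Answer: 7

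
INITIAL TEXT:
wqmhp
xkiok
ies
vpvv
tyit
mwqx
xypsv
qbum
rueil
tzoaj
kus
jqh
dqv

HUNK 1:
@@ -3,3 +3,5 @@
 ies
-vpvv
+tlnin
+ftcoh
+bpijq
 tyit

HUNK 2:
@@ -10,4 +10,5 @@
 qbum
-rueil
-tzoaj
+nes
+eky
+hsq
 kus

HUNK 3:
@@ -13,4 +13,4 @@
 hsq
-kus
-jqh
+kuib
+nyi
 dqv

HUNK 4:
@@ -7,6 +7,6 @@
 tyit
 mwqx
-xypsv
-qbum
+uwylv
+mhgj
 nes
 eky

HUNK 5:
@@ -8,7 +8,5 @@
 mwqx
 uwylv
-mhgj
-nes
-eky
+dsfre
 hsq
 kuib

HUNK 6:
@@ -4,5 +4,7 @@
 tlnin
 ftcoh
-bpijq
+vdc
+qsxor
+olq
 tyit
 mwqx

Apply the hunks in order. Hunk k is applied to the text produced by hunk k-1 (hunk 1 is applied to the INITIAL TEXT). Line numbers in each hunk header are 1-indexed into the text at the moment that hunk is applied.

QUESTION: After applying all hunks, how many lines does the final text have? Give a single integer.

Hunk 1: at line 3 remove [vpvv] add [tlnin,ftcoh,bpijq] -> 15 lines: wqmhp xkiok ies tlnin ftcoh bpijq tyit mwqx xypsv qbum rueil tzoaj kus jqh dqv
Hunk 2: at line 10 remove [rueil,tzoaj] add [nes,eky,hsq] -> 16 lines: wqmhp xkiok ies tlnin ftcoh bpijq tyit mwqx xypsv qbum nes eky hsq kus jqh dqv
Hunk 3: at line 13 remove [kus,jqh] add [kuib,nyi] -> 16 lines: wqmhp xkiok ies tlnin ftcoh bpijq tyit mwqx xypsv qbum nes eky hsq kuib nyi dqv
Hunk 4: at line 7 remove [xypsv,qbum] add [uwylv,mhgj] -> 16 lines: wqmhp xkiok ies tlnin ftcoh bpijq tyit mwqx uwylv mhgj nes eky hsq kuib nyi dqv
Hunk 5: at line 8 remove [mhgj,nes,eky] add [dsfre] -> 14 lines: wqmhp xkiok ies tlnin ftcoh bpijq tyit mwqx uwylv dsfre hsq kuib nyi dqv
Hunk 6: at line 4 remove [bpijq] add [vdc,qsxor,olq] -> 16 lines: wqmhp xkiok ies tlnin ftcoh vdc qsxor olq tyit mwqx uwylv dsfre hsq kuib nyi dqv
Final line count: 16

Answer: 16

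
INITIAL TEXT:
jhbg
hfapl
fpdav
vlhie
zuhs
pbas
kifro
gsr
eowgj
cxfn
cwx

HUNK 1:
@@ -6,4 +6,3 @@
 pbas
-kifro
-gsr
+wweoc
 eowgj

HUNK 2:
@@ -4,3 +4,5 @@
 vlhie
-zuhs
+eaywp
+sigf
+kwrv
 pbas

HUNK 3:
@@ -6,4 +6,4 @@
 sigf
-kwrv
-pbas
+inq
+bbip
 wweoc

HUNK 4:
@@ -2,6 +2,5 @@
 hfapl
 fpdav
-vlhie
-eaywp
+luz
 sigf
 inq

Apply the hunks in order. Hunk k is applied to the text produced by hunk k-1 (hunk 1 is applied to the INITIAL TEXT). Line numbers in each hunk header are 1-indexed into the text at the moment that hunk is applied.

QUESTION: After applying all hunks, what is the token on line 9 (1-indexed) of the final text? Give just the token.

Answer: eowgj

Derivation:
Hunk 1: at line 6 remove [kifro,gsr] add [wweoc] -> 10 lines: jhbg hfapl fpdav vlhie zuhs pbas wweoc eowgj cxfn cwx
Hunk 2: at line 4 remove [zuhs] add [eaywp,sigf,kwrv] -> 12 lines: jhbg hfapl fpdav vlhie eaywp sigf kwrv pbas wweoc eowgj cxfn cwx
Hunk 3: at line 6 remove [kwrv,pbas] add [inq,bbip] -> 12 lines: jhbg hfapl fpdav vlhie eaywp sigf inq bbip wweoc eowgj cxfn cwx
Hunk 4: at line 2 remove [vlhie,eaywp] add [luz] -> 11 lines: jhbg hfapl fpdav luz sigf inq bbip wweoc eowgj cxfn cwx
Final line 9: eowgj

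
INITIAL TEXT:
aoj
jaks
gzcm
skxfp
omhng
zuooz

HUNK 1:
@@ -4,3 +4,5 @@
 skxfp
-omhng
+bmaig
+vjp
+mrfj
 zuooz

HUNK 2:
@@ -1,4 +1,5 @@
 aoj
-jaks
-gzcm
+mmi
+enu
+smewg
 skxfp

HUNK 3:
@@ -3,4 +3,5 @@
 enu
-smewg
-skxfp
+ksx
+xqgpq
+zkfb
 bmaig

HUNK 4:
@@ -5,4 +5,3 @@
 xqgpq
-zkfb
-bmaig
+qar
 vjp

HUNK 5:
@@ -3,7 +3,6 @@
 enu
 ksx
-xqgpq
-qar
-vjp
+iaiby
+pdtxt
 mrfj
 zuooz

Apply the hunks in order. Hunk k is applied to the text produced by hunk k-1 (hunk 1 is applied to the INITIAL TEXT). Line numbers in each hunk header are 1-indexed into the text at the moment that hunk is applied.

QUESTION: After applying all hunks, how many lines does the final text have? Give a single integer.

Hunk 1: at line 4 remove [omhng] add [bmaig,vjp,mrfj] -> 8 lines: aoj jaks gzcm skxfp bmaig vjp mrfj zuooz
Hunk 2: at line 1 remove [jaks,gzcm] add [mmi,enu,smewg] -> 9 lines: aoj mmi enu smewg skxfp bmaig vjp mrfj zuooz
Hunk 3: at line 3 remove [smewg,skxfp] add [ksx,xqgpq,zkfb] -> 10 lines: aoj mmi enu ksx xqgpq zkfb bmaig vjp mrfj zuooz
Hunk 4: at line 5 remove [zkfb,bmaig] add [qar] -> 9 lines: aoj mmi enu ksx xqgpq qar vjp mrfj zuooz
Hunk 5: at line 3 remove [xqgpq,qar,vjp] add [iaiby,pdtxt] -> 8 lines: aoj mmi enu ksx iaiby pdtxt mrfj zuooz
Final line count: 8

Answer: 8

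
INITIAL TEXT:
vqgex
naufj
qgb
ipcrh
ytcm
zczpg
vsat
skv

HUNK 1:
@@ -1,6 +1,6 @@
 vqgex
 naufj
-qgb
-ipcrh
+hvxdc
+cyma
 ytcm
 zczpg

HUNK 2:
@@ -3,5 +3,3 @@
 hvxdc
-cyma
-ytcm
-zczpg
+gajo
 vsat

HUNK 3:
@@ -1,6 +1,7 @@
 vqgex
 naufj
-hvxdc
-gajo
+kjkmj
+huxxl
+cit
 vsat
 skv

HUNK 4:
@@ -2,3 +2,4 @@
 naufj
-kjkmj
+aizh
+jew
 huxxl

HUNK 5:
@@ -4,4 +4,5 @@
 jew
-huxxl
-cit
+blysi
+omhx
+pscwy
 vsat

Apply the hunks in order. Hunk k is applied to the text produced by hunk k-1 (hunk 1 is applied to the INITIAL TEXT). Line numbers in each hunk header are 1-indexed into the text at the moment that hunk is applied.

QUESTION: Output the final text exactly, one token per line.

Hunk 1: at line 1 remove [qgb,ipcrh] add [hvxdc,cyma] -> 8 lines: vqgex naufj hvxdc cyma ytcm zczpg vsat skv
Hunk 2: at line 3 remove [cyma,ytcm,zczpg] add [gajo] -> 6 lines: vqgex naufj hvxdc gajo vsat skv
Hunk 3: at line 1 remove [hvxdc,gajo] add [kjkmj,huxxl,cit] -> 7 lines: vqgex naufj kjkmj huxxl cit vsat skv
Hunk 4: at line 2 remove [kjkmj] add [aizh,jew] -> 8 lines: vqgex naufj aizh jew huxxl cit vsat skv
Hunk 5: at line 4 remove [huxxl,cit] add [blysi,omhx,pscwy] -> 9 lines: vqgex naufj aizh jew blysi omhx pscwy vsat skv

Answer: vqgex
naufj
aizh
jew
blysi
omhx
pscwy
vsat
skv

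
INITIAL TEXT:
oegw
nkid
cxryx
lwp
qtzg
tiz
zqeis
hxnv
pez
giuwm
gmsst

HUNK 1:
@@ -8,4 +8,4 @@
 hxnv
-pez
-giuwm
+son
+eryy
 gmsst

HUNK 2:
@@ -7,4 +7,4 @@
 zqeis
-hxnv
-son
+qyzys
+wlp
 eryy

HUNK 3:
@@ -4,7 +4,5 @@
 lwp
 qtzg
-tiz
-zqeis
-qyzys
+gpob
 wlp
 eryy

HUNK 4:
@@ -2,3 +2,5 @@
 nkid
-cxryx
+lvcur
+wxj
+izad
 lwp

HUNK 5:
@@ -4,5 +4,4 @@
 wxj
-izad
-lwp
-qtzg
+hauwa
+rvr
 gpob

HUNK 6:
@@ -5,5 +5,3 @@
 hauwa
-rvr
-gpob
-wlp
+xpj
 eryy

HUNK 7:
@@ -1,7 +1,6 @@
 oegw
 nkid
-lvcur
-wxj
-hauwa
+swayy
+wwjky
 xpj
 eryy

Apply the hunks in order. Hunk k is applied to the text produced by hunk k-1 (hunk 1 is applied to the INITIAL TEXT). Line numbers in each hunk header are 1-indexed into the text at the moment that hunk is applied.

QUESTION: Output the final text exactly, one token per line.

Answer: oegw
nkid
swayy
wwjky
xpj
eryy
gmsst

Derivation:
Hunk 1: at line 8 remove [pez,giuwm] add [son,eryy] -> 11 lines: oegw nkid cxryx lwp qtzg tiz zqeis hxnv son eryy gmsst
Hunk 2: at line 7 remove [hxnv,son] add [qyzys,wlp] -> 11 lines: oegw nkid cxryx lwp qtzg tiz zqeis qyzys wlp eryy gmsst
Hunk 3: at line 4 remove [tiz,zqeis,qyzys] add [gpob] -> 9 lines: oegw nkid cxryx lwp qtzg gpob wlp eryy gmsst
Hunk 4: at line 2 remove [cxryx] add [lvcur,wxj,izad] -> 11 lines: oegw nkid lvcur wxj izad lwp qtzg gpob wlp eryy gmsst
Hunk 5: at line 4 remove [izad,lwp,qtzg] add [hauwa,rvr] -> 10 lines: oegw nkid lvcur wxj hauwa rvr gpob wlp eryy gmsst
Hunk 6: at line 5 remove [rvr,gpob,wlp] add [xpj] -> 8 lines: oegw nkid lvcur wxj hauwa xpj eryy gmsst
Hunk 7: at line 1 remove [lvcur,wxj,hauwa] add [swayy,wwjky] -> 7 lines: oegw nkid swayy wwjky xpj eryy gmsst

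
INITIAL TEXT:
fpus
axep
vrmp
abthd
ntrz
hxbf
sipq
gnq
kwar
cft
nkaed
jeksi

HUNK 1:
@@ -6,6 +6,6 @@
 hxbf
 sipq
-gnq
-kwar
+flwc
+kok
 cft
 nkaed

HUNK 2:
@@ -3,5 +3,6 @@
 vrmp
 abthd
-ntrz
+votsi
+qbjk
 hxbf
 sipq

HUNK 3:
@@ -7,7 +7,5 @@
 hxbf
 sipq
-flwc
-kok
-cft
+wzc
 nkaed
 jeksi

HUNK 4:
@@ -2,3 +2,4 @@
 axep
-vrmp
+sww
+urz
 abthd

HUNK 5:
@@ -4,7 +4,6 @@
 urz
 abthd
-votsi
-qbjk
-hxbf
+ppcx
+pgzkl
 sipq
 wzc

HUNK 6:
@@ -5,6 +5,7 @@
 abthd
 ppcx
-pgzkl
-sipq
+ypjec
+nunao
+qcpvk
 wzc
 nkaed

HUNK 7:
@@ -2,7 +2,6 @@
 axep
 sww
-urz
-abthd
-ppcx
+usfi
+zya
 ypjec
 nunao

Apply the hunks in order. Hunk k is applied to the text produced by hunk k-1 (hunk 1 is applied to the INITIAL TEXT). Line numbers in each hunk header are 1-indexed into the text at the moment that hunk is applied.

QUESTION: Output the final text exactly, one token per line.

Answer: fpus
axep
sww
usfi
zya
ypjec
nunao
qcpvk
wzc
nkaed
jeksi

Derivation:
Hunk 1: at line 6 remove [gnq,kwar] add [flwc,kok] -> 12 lines: fpus axep vrmp abthd ntrz hxbf sipq flwc kok cft nkaed jeksi
Hunk 2: at line 3 remove [ntrz] add [votsi,qbjk] -> 13 lines: fpus axep vrmp abthd votsi qbjk hxbf sipq flwc kok cft nkaed jeksi
Hunk 3: at line 7 remove [flwc,kok,cft] add [wzc] -> 11 lines: fpus axep vrmp abthd votsi qbjk hxbf sipq wzc nkaed jeksi
Hunk 4: at line 2 remove [vrmp] add [sww,urz] -> 12 lines: fpus axep sww urz abthd votsi qbjk hxbf sipq wzc nkaed jeksi
Hunk 5: at line 4 remove [votsi,qbjk,hxbf] add [ppcx,pgzkl] -> 11 lines: fpus axep sww urz abthd ppcx pgzkl sipq wzc nkaed jeksi
Hunk 6: at line 5 remove [pgzkl,sipq] add [ypjec,nunao,qcpvk] -> 12 lines: fpus axep sww urz abthd ppcx ypjec nunao qcpvk wzc nkaed jeksi
Hunk 7: at line 2 remove [urz,abthd,ppcx] add [usfi,zya] -> 11 lines: fpus axep sww usfi zya ypjec nunao qcpvk wzc nkaed jeksi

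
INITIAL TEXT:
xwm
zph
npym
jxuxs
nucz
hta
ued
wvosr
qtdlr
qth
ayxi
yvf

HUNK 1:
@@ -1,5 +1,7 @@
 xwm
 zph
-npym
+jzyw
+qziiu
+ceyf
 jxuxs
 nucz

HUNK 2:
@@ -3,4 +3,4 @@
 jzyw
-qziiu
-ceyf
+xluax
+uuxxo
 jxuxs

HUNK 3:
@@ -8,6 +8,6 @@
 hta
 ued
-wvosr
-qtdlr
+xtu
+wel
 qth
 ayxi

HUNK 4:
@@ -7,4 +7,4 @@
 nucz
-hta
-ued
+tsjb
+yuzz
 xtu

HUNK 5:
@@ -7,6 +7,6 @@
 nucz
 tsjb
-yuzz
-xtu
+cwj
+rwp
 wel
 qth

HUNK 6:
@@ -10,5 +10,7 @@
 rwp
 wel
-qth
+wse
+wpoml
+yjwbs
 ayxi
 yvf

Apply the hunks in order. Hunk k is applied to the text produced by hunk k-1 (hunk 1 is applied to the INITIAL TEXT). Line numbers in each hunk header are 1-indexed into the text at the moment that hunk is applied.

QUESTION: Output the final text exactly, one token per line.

Hunk 1: at line 1 remove [npym] add [jzyw,qziiu,ceyf] -> 14 lines: xwm zph jzyw qziiu ceyf jxuxs nucz hta ued wvosr qtdlr qth ayxi yvf
Hunk 2: at line 3 remove [qziiu,ceyf] add [xluax,uuxxo] -> 14 lines: xwm zph jzyw xluax uuxxo jxuxs nucz hta ued wvosr qtdlr qth ayxi yvf
Hunk 3: at line 8 remove [wvosr,qtdlr] add [xtu,wel] -> 14 lines: xwm zph jzyw xluax uuxxo jxuxs nucz hta ued xtu wel qth ayxi yvf
Hunk 4: at line 7 remove [hta,ued] add [tsjb,yuzz] -> 14 lines: xwm zph jzyw xluax uuxxo jxuxs nucz tsjb yuzz xtu wel qth ayxi yvf
Hunk 5: at line 7 remove [yuzz,xtu] add [cwj,rwp] -> 14 lines: xwm zph jzyw xluax uuxxo jxuxs nucz tsjb cwj rwp wel qth ayxi yvf
Hunk 6: at line 10 remove [qth] add [wse,wpoml,yjwbs] -> 16 lines: xwm zph jzyw xluax uuxxo jxuxs nucz tsjb cwj rwp wel wse wpoml yjwbs ayxi yvf

Answer: xwm
zph
jzyw
xluax
uuxxo
jxuxs
nucz
tsjb
cwj
rwp
wel
wse
wpoml
yjwbs
ayxi
yvf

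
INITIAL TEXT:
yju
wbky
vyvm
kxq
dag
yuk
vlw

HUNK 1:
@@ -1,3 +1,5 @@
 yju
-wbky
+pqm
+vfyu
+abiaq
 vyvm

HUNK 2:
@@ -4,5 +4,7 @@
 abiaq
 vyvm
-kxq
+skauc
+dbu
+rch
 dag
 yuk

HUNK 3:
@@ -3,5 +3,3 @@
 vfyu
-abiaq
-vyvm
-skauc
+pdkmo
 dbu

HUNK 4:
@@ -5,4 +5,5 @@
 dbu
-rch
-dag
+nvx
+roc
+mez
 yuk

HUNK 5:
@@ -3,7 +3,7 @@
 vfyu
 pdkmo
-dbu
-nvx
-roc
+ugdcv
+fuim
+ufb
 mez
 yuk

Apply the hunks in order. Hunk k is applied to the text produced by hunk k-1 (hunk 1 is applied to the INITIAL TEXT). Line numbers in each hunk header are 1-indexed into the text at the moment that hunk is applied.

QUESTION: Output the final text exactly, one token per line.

Hunk 1: at line 1 remove [wbky] add [pqm,vfyu,abiaq] -> 9 lines: yju pqm vfyu abiaq vyvm kxq dag yuk vlw
Hunk 2: at line 4 remove [kxq] add [skauc,dbu,rch] -> 11 lines: yju pqm vfyu abiaq vyvm skauc dbu rch dag yuk vlw
Hunk 3: at line 3 remove [abiaq,vyvm,skauc] add [pdkmo] -> 9 lines: yju pqm vfyu pdkmo dbu rch dag yuk vlw
Hunk 4: at line 5 remove [rch,dag] add [nvx,roc,mez] -> 10 lines: yju pqm vfyu pdkmo dbu nvx roc mez yuk vlw
Hunk 5: at line 3 remove [dbu,nvx,roc] add [ugdcv,fuim,ufb] -> 10 lines: yju pqm vfyu pdkmo ugdcv fuim ufb mez yuk vlw

Answer: yju
pqm
vfyu
pdkmo
ugdcv
fuim
ufb
mez
yuk
vlw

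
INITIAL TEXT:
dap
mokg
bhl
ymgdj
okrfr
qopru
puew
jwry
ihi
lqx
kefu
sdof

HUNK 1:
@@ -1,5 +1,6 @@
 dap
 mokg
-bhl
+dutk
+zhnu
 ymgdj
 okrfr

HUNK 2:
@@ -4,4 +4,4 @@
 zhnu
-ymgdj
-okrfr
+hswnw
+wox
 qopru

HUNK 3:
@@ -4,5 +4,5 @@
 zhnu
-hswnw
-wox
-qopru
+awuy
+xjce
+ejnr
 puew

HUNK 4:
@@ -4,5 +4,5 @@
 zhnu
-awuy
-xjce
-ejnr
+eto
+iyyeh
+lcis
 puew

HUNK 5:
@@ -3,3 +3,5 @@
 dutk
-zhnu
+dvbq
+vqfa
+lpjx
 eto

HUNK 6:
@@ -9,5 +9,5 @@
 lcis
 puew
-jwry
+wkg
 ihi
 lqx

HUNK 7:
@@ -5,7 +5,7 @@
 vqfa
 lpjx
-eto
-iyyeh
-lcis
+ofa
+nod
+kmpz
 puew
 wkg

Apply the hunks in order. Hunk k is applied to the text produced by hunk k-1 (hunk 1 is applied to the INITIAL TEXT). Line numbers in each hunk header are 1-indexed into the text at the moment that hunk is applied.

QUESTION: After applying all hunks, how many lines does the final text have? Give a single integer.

Hunk 1: at line 1 remove [bhl] add [dutk,zhnu] -> 13 lines: dap mokg dutk zhnu ymgdj okrfr qopru puew jwry ihi lqx kefu sdof
Hunk 2: at line 4 remove [ymgdj,okrfr] add [hswnw,wox] -> 13 lines: dap mokg dutk zhnu hswnw wox qopru puew jwry ihi lqx kefu sdof
Hunk 3: at line 4 remove [hswnw,wox,qopru] add [awuy,xjce,ejnr] -> 13 lines: dap mokg dutk zhnu awuy xjce ejnr puew jwry ihi lqx kefu sdof
Hunk 4: at line 4 remove [awuy,xjce,ejnr] add [eto,iyyeh,lcis] -> 13 lines: dap mokg dutk zhnu eto iyyeh lcis puew jwry ihi lqx kefu sdof
Hunk 5: at line 3 remove [zhnu] add [dvbq,vqfa,lpjx] -> 15 lines: dap mokg dutk dvbq vqfa lpjx eto iyyeh lcis puew jwry ihi lqx kefu sdof
Hunk 6: at line 9 remove [jwry] add [wkg] -> 15 lines: dap mokg dutk dvbq vqfa lpjx eto iyyeh lcis puew wkg ihi lqx kefu sdof
Hunk 7: at line 5 remove [eto,iyyeh,lcis] add [ofa,nod,kmpz] -> 15 lines: dap mokg dutk dvbq vqfa lpjx ofa nod kmpz puew wkg ihi lqx kefu sdof
Final line count: 15

Answer: 15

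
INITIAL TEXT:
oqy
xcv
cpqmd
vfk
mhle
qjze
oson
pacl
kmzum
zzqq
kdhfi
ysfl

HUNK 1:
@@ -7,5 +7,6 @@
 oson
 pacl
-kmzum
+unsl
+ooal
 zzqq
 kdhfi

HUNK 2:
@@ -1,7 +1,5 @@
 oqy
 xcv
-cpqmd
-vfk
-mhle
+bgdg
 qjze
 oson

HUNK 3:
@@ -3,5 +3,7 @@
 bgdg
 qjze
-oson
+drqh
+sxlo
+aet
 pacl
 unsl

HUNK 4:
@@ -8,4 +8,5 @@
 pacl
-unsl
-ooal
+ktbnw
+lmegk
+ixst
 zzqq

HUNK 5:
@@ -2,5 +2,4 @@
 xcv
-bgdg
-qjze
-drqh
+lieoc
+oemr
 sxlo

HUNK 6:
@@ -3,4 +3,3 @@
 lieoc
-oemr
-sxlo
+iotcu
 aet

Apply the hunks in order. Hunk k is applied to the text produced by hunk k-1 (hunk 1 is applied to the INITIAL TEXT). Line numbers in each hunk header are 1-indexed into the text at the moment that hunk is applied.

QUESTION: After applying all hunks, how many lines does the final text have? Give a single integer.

Hunk 1: at line 7 remove [kmzum] add [unsl,ooal] -> 13 lines: oqy xcv cpqmd vfk mhle qjze oson pacl unsl ooal zzqq kdhfi ysfl
Hunk 2: at line 1 remove [cpqmd,vfk,mhle] add [bgdg] -> 11 lines: oqy xcv bgdg qjze oson pacl unsl ooal zzqq kdhfi ysfl
Hunk 3: at line 3 remove [oson] add [drqh,sxlo,aet] -> 13 lines: oqy xcv bgdg qjze drqh sxlo aet pacl unsl ooal zzqq kdhfi ysfl
Hunk 4: at line 8 remove [unsl,ooal] add [ktbnw,lmegk,ixst] -> 14 lines: oqy xcv bgdg qjze drqh sxlo aet pacl ktbnw lmegk ixst zzqq kdhfi ysfl
Hunk 5: at line 2 remove [bgdg,qjze,drqh] add [lieoc,oemr] -> 13 lines: oqy xcv lieoc oemr sxlo aet pacl ktbnw lmegk ixst zzqq kdhfi ysfl
Hunk 6: at line 3 remove [oemr,sxlo] add [iotcu] -> 12 lines: oqy xcv lieoc iotcu aet pacl ktbnw lmegk ixst zzqq kdhfi ysfl
Final line count: 12

Answer: 12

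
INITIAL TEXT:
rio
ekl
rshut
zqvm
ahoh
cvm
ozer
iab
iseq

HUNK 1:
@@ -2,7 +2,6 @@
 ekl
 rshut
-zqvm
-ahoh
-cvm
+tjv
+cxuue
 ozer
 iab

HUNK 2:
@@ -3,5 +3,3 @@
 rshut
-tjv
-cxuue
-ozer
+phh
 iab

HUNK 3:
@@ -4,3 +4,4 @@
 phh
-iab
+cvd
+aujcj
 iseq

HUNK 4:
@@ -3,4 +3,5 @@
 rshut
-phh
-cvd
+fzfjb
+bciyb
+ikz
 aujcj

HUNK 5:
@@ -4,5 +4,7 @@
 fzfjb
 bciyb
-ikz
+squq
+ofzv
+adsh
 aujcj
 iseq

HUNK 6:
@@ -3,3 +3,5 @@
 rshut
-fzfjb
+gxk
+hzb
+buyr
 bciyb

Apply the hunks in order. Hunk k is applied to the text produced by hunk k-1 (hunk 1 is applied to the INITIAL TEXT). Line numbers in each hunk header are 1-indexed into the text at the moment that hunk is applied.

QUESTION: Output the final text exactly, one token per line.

Answer: rio
ekl
rshut
gxk
hzb
buyr
bciyb
squq
ofzv
adsh
aujcj
iseq

Derivation:
Hunk 1: at line 2 remove [zqvm,ahoh,cvm] add [tjv,cxuue] -> 8 lines: rio ekl rshut tjv cxuue ozer iab iseq
Hunk 2: at line 3 remove [tjv,cxuue,ozer] add [phh] -> 6 lines: rio ekl rshut phh iab iseq
Hunk 3: at line 4 remove [iab] add [cvd,aujcj] -> 7 lines: rio ekl rshut phh cvd aujcj iseq
Hunk 4: at line 3 remove [phh,cvd] add [fzfjb,bciyb,ikz] -> 8 lines: rio ekl rshut fzfjb bciyb ikz aujcj iseq
Hunk 5: at line 4 remove [ikz] add [squq,ofzv,adsh] -> 10 lines: rio ekl rshut fzfjb bciyb squq ofzv adsh aujcj iseq
Hunk 6: at line 3 remove [fzfjb] add [gxk,hzb,buyr] -> 12 lines: rio ekl rshut gxk hzb buyr bciyb squq ofzv adsh aujcj iseq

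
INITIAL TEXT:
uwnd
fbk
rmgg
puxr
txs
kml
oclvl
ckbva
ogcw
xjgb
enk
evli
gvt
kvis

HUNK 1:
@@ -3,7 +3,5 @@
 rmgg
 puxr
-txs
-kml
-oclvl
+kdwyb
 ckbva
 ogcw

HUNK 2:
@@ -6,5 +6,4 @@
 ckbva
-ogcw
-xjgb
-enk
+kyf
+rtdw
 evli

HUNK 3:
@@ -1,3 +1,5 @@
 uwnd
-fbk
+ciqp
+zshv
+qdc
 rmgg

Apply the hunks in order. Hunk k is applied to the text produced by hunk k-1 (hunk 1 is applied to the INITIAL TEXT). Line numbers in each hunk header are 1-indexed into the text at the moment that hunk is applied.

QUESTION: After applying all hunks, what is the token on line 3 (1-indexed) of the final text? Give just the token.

Hunk 1: at line 3 remove [txs,kml,oclvl] add [kdwyb] -> 12 lines: uwnd fbk rmgg puxr kdwyb ckbva ogcw xjgb enk evli gvt kvis
Hunk 2: at line 6 remove [ogcw,xjgb,enk] add [kyf,rtdw] -> 11 lines: uwnd fbk rmgg puxr kdwyb ckbva kyf rtdw evli gvt kvis
Hunk 3: at line 1 remove [fbk] add [ciqp,zshv,qdc] -> 13 lines: uwnd ciqp zshv qdc rmgg puxr kdwyb ckbva kyf rtdw evli gvt kvis
Final line 3: zshv

Answer: zshv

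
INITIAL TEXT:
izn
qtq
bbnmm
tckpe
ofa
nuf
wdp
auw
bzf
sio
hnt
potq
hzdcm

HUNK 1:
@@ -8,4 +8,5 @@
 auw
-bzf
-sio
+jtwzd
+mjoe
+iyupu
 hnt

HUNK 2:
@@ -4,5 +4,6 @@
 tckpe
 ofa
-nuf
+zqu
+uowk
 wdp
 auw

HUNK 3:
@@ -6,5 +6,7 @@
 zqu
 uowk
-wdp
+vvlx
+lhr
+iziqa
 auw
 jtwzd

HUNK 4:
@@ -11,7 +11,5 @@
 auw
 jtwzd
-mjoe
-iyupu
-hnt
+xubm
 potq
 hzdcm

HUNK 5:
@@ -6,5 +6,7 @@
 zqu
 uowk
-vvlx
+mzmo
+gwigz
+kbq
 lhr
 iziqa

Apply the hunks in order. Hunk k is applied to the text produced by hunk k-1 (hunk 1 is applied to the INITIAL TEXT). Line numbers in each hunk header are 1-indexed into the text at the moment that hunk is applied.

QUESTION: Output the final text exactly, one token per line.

Hunk 1: at line 8 remove [bzf,sio] add [jtwzd,mjoe,iyupu] -> 14 lines: izn qtq bbnmm tckpe ofa nuf wdp auw jtwzd mjoe iyupu hnt potq hzdcm
Hunk 2: at line 4 remove [nuf] add [zqu,uowk] -> 15 lines: izn qtq bbnmm tckpe ofa zqu uowk wdp auw jtwzd mjoe iyupu hnt potq hzdcm
Hunk 3: at line 6 remove [wdp] add [vvlx,lhr,iziqa] -> 17 lines: izn qtq bbnmm tckpe ofa zqu uowk vvlx lhr iziqa auw jtwzd mjoe iyupu hnt potq hzdcm
Hunk 4: at line 11 remove [mjoe,iyupu,hnt] add [xubm] -> 15 lines: izn qtq bbnmm tckpe ofa zqu uowk vvlx lhr iziqa auw jtwzd xubm potq hzdcm
Hunk 5: at line 6 remove [vvlx] add [mzmo,gwigz,kbq] -> 17 lines: izn qtq bbnmm tckpe ofa zqu uowk mzmo gwigz kbq lhr iziqa auw jtwzd xubm potq hzdcm

Answer: izn
qtq
bbnmm
tckpe
ofa
zqu
uowk
mzmo
gwigz
kbq
lhr
iziqa
auw
jtwzd
xubm
potq
hzdcm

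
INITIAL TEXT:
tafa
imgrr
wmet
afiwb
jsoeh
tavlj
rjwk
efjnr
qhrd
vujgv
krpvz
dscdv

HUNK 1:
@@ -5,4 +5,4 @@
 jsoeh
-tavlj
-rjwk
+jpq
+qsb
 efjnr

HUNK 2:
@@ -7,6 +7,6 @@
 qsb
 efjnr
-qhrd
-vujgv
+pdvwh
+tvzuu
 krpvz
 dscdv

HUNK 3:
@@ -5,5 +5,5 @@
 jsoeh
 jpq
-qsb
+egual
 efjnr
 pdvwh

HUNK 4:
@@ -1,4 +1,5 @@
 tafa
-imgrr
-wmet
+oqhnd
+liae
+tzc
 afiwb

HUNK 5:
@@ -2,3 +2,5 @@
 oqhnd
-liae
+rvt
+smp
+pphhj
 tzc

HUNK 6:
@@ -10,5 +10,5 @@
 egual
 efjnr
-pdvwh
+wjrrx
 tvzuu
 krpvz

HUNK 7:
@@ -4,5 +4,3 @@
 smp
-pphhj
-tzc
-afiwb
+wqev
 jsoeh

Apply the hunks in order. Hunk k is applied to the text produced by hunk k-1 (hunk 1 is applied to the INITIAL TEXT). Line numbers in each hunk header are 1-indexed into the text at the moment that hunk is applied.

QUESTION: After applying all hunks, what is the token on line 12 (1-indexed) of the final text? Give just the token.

Hunk 1: at line 5 remove [tavlj,rjwk] add [jpq,qsb] -> 12 lines: tafa imgrr wmet afiwb jsoeh jpq qsb efjnr qhrd vujgv krpvz dscdv
Hunk 2: at line 7 remove [qhrd,vujgv] add [pdvwh,tvzuu] -> 12 lines: tafa imgrr wmet afiwb jsoeh jpq qsb efjnr pdvwh tvzuu krpvz dscdv
Hunk 3: at line 5 remove [qsb] add [egual] -> 12 lines: tafa imgrr wmet afiwb jsoeh jpq egual efjnr pdvwh tvzuu krpvz dscdv
Hunk 4: at line 1 remove [imgrr,wmet] add [oqhnd,liae,tzc] -> 13 lines: tafa oqhnd liae tzc afiwb jsoeh jpq egual efjnr pdvwh tvzuu krpvz dscdv
Hunk 5: at line 2 remove [liae] add [rvt,smp,pphhj] -> 15 lines: tafa oqhnd rvt smp pphhj tzc afiwb jsoeh jpq egual efjnr pdvwh tvzuu krpvz dscdv
Hunk 6: at line 10 remove [pdvwh] add [wjrrx] -> 15 lines: tafa oqhnd rvt smp pphhj tzc afiwb jsoeh jpq egual efjnr wjrrx tvzuu krpvz dscdv
Hunk 7: at line 4 remove [pphhj,tzc,afiwb] add [wqev] -> 13 lines: tafa oqhnd rvt smp wqev jsoeh jpq egual efjnr wjrrx tvzuu krpvz dscdv
Final line 12: krpvz

Answer: krpvz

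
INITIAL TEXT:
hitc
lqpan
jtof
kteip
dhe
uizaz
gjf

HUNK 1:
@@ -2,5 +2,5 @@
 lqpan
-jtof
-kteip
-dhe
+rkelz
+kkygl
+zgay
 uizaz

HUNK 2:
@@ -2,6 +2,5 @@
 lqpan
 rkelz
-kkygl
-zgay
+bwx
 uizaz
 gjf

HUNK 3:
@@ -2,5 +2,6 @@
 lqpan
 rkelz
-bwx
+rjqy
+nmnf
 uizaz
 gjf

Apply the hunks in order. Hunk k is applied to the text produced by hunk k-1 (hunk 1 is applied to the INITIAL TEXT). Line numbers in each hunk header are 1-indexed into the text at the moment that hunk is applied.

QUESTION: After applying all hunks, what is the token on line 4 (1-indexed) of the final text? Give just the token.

Hunk 1: at line 2 remove [jtof,kteip,dhe] add [rkelz,kkygl,zgay] -> 7 lines: hitc lqpan rkelz kkygl zgay uizaz gjf
Hunk 2: at line 2 remove [kkygl,zgay] add [bwx] -> 6 lines: hitc lqpan rkelz bwx uizaz gjf
Hunk 3: at line 2 remove [bwx] add [rjqy,nmnf] -> 7 lines: hitc lqpan rkelz rjqy nmnf uizaz gjf
Final line 4: rjqy

Answer: rjqy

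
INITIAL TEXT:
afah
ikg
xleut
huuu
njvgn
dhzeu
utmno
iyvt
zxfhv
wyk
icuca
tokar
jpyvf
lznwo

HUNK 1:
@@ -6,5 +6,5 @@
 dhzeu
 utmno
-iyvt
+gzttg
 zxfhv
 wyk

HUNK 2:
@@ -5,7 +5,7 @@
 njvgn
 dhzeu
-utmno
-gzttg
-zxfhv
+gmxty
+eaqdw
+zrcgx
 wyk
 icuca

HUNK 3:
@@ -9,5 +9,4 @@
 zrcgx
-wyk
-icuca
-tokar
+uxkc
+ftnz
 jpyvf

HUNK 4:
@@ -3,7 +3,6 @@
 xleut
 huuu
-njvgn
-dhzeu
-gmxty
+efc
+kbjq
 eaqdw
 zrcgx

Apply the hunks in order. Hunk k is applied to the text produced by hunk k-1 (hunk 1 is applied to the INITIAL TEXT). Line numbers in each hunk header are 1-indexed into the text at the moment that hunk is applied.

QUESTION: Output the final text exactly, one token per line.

Hunk 1: at line 6 remove [iyvt] add [gzttg] -> 14 lines: afah ikg xleut huuu njvgn dhzeu utmno gzttg zxfhv wyk icuca tokar jpyvf lznwo
Hunk 2: at line 5 remove [utmno,gzttg,zxfhv] add [gmxty,eaqdw,zrcgx] -> 14 lines: afah ikg xleut huuu njvgn dhzeu gmxty eaqdw zrcgx wyk icuca tokar jpyvf lznwo
Hunk 3: at line 9 remove [wyk,icuca,tokar] add [uxkc,ftnz] -> 13 lines: afah ikg xleut huuu njvgn dhzeu gmxty eaqdw zrcgx uxkc ftnz jpyvf lznwo
Hunk 4: at line 3 remove [njvgn,dhzeu,gmxty] add [efc,kbjq] -> 12 lines: afah ikg xleut huuu efc kbjq eaqdw zrcgx uxkc ftnz jpyvf lznwo

Answer: afah
ikg
xleut
huuu
efc
kbjq
eaqdw
zrcgx
uxkc
ftnz
jpyvf
lznwo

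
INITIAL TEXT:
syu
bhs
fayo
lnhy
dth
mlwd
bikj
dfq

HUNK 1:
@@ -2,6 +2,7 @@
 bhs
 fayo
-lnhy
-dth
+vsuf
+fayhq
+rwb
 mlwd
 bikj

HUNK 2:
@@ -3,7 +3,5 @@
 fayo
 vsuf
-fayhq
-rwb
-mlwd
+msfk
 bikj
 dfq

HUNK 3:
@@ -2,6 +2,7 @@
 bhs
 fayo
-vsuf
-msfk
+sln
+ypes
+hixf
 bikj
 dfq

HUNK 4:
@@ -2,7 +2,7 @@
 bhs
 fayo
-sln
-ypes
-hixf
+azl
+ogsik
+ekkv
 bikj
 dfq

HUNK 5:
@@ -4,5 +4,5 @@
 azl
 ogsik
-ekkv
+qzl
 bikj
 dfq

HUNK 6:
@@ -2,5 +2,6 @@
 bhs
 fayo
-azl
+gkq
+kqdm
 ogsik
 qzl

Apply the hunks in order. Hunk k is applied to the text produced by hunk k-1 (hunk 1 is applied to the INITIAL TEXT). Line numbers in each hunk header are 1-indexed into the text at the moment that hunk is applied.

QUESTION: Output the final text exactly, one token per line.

Hunk 1: at line 2 remove [lnhy,dth] add [vsuf,fayhq,rwb] -> 9 lines: syu bhs fayo vsuf fayhq rwb mlwd bikj dfq
Hunk 2: at line 3 remove [fayhq,rwb,mlwd] add [msfk] -> 7 lines: syu bhs fayo vsuf msfk bikj dfq
Hunk 3: at line 2 remove [vsuf,msfk] add [sln,ypes,hixf] -> 8 lines: syu bhs fayo sln ypes hixf bikj dfq
Hunk 4: at line 2 remove [sln,ypes,hixf] add [azl,ogsik,ekkv] -> 8 lines: syu bhs fayo azl ogsik ekkv bikj dfq
Hunk 5: at line 4 remove [ekkv] add [qzl] -> 8 lines: syu bhs fayo azl ogsik qzl bikj dfq
Hunk 6: at line 2 remove [azl] add [gkq,kqdm] -> 9 lines: syu bhs fayo gkq kqdm ogsik qzl bikj dfq

Answer: syu
bhs
fayo
gkq
kqdm
ogsik
qzl
bikj
dfq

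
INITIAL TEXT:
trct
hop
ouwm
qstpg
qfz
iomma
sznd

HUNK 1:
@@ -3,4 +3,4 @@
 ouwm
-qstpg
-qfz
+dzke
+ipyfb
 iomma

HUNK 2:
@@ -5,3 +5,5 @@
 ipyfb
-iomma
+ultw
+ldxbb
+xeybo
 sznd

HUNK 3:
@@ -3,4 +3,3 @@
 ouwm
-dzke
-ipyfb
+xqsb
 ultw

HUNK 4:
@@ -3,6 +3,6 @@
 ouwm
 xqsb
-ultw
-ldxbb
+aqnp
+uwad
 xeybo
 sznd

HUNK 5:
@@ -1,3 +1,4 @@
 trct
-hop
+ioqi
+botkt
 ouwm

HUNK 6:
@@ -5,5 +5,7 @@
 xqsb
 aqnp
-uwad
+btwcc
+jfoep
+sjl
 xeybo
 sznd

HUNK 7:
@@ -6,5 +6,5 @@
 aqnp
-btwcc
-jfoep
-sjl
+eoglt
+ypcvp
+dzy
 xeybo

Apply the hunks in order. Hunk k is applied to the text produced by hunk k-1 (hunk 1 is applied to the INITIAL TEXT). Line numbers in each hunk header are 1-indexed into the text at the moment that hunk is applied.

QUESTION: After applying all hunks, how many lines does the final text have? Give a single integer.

Hunk 1: at line 3 remove [qstpg,qfz] add [dzke,ipyfb] -> 7 lines: trct hop ouwm dzke ipyfb iomma sznd
Hunk 2: at line 5 remove [iomma] add [ultw,ldxbb,xeybo] -> 9 lines: trct hop ouwm dzke ipyfb ultw ldxbb xeybo sznd
Hunk 3: at line 3 remove [dzke,ipyfb] add [xqsb] -> 8 lines: trct hop ouwm xqsb ultw ldxbb xeybo sznd
Hunk 4: at line 3 remove [ultw,ldxbb] add [aqnp,uwad] -> 8 lines: trct hop ouwm xqsb aqnp uwad xeybo sznd
Hunk 5: at line 1 remove [hop] add [ioqi,botkt] -> 9 lines: trct ioqi botkt ouwm xqsb aqnp uwad xeybo sznd
Hunk 6: at line 5 remove [uwad] add [btwcc,jfoep,sjl] -> 11 lines: trct ioqi botkt ouwm xqsb aqnp btwcc jfoep sjl xeybo sznd
Hunk 7: at line 6 remove [btwcc,jfoep,sjl] add [eoglt,ypcvp,dzy] -> 11 lines: trct ioqi botkt ouwm xqsb aqnp eoglt ypcvp dzy xeybo sznd
Final line count: 11

Answer: 11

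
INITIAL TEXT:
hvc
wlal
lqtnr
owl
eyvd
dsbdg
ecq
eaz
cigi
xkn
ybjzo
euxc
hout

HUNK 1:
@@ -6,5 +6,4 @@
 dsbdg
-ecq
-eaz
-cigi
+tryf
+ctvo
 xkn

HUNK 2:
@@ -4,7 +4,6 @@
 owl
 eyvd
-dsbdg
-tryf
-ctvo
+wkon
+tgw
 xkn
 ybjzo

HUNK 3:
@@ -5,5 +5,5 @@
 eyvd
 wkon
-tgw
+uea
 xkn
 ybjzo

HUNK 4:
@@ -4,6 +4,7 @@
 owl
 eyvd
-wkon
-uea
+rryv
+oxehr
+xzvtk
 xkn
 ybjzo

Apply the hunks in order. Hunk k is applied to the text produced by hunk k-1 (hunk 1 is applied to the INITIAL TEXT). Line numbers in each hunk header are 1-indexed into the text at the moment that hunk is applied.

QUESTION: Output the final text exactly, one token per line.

Hunk 1: at line 6 remove [ecq,eaz,cigi] add [tryf,ctvo] -> 12 lines: hvc wlal lqtnr owl eyvd dsbdg tryf ctvo xkn ybjzo euxc hout
Hunk 2: at line 4 remove [dsbdg,tryf,ctvo] add [wkon,tgw] -> 11 lines: hvc wlal lqtnr owl eyvd wkon tgw xkn ybjzo euxc hout
Hunk 3: at line 5 remove [tgw] add [uea] -> 11 lines: hvc wlal lqtnr owl eyvd wkon uea xkn ybjzo euxc hout
Hunk 4: at line 4 remove [wkon,uea] add [rryv,oxehr,xzvtk] -> 12 lines: hvc wlal lqtnr owl eyvd rryv oxehr xzvtk xkn ybjzo euxc hout

Answer: hvc
wlal
lqtnr
owl
eyvd
rryv
oxehr
xzvtk
xkn
ybjzo
euxc
hout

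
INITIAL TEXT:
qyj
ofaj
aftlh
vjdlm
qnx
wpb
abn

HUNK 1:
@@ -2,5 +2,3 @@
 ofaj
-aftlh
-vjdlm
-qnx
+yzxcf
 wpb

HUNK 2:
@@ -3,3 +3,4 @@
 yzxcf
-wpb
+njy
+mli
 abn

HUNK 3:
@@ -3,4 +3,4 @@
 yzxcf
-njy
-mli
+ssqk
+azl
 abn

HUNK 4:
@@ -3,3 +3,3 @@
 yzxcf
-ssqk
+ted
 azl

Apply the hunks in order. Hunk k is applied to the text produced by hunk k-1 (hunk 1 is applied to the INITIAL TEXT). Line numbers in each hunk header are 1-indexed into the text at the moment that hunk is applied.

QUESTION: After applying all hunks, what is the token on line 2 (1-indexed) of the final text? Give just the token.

Answer: ofaj

Derivation:
Hunk 1: at line 2 remove [aftlh,vjdlm,qnx] add [yzxcf] -> 5 lines: qyj ofaj yzxcf wpb abn
Hunk 2: at line 3 remove [wpb] add [njy,mli] -> 6 lines: qyj ofaj yzxcf njy mli abn
Hunk 3: at line 3 remove [njy,mli] add [ssqk,azl] -> 6 lines: qyj ofaj yzxcf ssqk azl abn
Hunk 4: at line 3 remove [ssqk] add [ted] -> 6 lines: qyj ofaj yzxcf ted azl abn
Final line 2: ofaj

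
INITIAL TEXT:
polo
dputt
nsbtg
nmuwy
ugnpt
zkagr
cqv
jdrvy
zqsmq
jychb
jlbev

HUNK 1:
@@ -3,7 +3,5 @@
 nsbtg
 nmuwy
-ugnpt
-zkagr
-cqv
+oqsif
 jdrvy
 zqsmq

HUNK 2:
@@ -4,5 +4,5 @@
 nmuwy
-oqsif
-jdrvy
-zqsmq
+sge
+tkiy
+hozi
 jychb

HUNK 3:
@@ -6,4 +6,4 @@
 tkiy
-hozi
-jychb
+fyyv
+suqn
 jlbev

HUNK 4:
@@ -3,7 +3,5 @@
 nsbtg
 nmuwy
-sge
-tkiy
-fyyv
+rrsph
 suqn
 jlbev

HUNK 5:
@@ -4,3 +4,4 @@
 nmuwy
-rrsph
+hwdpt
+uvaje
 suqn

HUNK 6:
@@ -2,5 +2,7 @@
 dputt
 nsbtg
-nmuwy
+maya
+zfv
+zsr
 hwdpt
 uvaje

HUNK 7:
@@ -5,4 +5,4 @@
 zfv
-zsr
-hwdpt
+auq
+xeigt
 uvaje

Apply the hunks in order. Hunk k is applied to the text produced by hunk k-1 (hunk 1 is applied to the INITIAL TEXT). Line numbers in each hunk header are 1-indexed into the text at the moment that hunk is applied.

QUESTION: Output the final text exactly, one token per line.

Answer: polo
dputt
nsbtg
maya
zfv
auq
xeigt
uvaje
suqn
jlbev

Derivation:
Hunk 1: at line 3 remove [ugnpt,zkagr,cqv] add [oqsif] -> 9 lines: polo dputt nsbtg nmuwy oqsif jdrvy zqsmq jychb jlbev
Hunk 2: at line 4 remove [oqsif,jdrvy,zqsmq] add [sge,tkiy,hozi] -> 9 lines: polo dputt nsbtg nmuwy sge tkiy hozi jychb jlbev
Hunk 3: at line 6 remove [hozi,jychb] add [fyyv,suqn] -> 9 lines: polo dputt nsbtg nmuwy sge tkiy fyyv suqn jlbev
Hunk 4: at line 3 remove [sge,tkiy,fyyv] add [rrsph] -> 7 lines: polo dputt nsbtg nmuwy rrsph suqn jlbev
Hunk 5: at line 4 remove [rrsph] add [hwdpt,uvaje] -> 8 lines: polo dputt nsbtg nmuwy hwdpt uvaje suqn jlbev
Hunk 6: at line 2 remove [nmuwy] add [maya,zfv,zsr] -> 10 lines: polo dputt nsbtg maya zfv zsr hwdpt uvaje suqn jlbev
Hunk 7: at line 5 remove [zsr,hwdpt] add [auq,xeigt] -> 10 lines: polo dputt nsbtg maya zfv auq xeigt uvaje suqn jlbev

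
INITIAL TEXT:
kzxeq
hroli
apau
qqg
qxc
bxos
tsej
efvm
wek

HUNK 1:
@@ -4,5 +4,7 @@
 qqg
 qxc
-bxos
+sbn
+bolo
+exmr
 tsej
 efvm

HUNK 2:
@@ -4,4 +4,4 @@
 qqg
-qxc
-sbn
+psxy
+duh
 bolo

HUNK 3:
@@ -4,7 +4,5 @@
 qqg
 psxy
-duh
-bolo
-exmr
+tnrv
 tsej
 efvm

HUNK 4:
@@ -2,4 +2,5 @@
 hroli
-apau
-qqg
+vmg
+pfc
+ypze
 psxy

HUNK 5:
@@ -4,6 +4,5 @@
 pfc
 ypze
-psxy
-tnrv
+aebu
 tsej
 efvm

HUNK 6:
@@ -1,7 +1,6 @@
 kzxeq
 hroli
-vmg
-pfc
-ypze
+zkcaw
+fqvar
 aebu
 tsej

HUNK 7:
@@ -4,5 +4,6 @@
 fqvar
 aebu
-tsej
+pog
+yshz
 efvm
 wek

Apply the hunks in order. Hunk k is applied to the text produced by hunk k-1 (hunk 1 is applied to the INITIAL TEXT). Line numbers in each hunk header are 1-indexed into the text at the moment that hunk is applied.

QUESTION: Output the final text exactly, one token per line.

Hunk 1: at line 4 remove [bxos] add [sbn,bolo,exmr] -> 11 lines: kzxeq hroli apau qqg qxc sbn bolo exmr tsej efvm wek
Hunk 2: at line 4 remove [qxc,sbn] add [psxy,duh] -> 11 lines: kzxeq hroli apau qqg psxy duh bolo exmr tsej efvm wek
Hunk 3: at line 4 remove [duh,bolo,exmr] add [tnrv] -> 9 lines: kzxeq hroli apau qqg psxy tnrv tsej efvm wek
Hunk 4: at line 2 remove [apau,qqg] add [vmg,pfc,ypze] -> 10 lines: kzxeq hroli vmg pfc ypze psxy tnrv tsej efvm wek
Hunk 5: at line 4 remove [psxy,tnrv] add [aebu] -> 9 lines: kzxeq hroli vmg pfc ypze aebu tsej efvm wek
Hunk 6: at line 1 remove [vmg,pfc,ypze] add [zkcaw,fqvar] -> 8 lines: kzxeq hroli zkcaw fqvar aebu tsej efvm wek
Hunk 7: at line 4 remove [tsej] add [pog,yshz] -> 9 lines: kzxeq hroli zkcaw fqvar aebu pog yshz efvm wek

Answer: kzxeq
hroli
zkcaw
fqvar
aebu
pog
yshz
efvm
wek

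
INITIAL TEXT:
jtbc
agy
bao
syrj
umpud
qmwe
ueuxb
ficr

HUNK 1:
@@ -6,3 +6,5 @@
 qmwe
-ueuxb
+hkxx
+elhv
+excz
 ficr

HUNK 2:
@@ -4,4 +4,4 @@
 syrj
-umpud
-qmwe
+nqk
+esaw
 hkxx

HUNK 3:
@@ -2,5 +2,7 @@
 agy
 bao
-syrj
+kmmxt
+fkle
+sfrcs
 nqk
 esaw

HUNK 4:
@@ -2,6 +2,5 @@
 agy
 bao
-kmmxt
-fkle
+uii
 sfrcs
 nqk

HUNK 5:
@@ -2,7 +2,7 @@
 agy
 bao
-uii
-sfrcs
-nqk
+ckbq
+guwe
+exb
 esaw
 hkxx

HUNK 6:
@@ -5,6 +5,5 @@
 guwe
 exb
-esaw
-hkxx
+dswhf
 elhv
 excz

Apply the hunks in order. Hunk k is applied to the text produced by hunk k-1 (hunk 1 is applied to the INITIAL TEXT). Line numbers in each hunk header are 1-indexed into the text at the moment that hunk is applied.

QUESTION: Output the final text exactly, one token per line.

Hunk 1: at line 6 remove [ueuxb] add [hkxx,elhv,excz] -> 10 lines: jtbc agy bao syrj umpud qmwe hkxx elhv excz ficr
Hunk 2: at line 4 remove [umpud,qmwe] add [nqk,esaw] -> 10 lines: jtbc agy bao syrj nqk esaw hkxx elhv excz ficr
Hunk 3: at line 2 remove [syrj] add [kmmxt,fkle,sfrcs] -> 12 lines: jtbc agy bao kmmxt fkle sfrcs nqk esaw hkxx elhv excz ficr
Hunk 4: at line 2 remove [kmmxt,fkle] add [uii] -> 11 lines: jtbc agy bao uii sfrcs nqk esaw hkxx elhv excz ficr
Hunk 5: at line 2 remove [uii,sfrcs,nqk] add [ckbq,guwe,exb] -> 11 lines: jtbc agy bao ckbq guwe exb esaw hkxx elhv excz ficr
Hunk 6: at line 5 remove [esaw,hkxx] add [dswhf] -> 10 lines: jtbc agy bao ckbq guwe exb dswhf elhv excz ficr

Answer: jtbc
agy
bao
ckbq
guwe
exb
dswhf
elhv
excz
ficr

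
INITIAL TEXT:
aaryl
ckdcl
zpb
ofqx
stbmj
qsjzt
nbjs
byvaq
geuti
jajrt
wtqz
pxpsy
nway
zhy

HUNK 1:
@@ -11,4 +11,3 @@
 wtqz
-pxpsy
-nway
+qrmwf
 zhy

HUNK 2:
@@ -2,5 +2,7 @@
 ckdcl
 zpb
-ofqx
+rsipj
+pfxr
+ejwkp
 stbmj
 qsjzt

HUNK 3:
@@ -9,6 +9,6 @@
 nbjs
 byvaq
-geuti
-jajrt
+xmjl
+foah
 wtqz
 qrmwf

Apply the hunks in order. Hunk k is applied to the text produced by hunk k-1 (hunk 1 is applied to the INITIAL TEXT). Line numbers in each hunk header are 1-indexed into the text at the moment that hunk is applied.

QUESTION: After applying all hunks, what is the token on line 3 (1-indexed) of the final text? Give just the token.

Answer: zpb

Derivation:
Hunk 1: at line 11 remove [pxpsy,nway] add [qrmwf] -> 13 lines: aaryl ckdcl zpb ofqx stbmj qsjzt nbjs byvaq geuti jajrt wtqz qrmwf zhy
Hunk 2: at line 2 remove [ofqx] add [rsipj,pfxr,ejwkp] -> 15 lines: aaryl ckdcl zpb rsipj pfxr ejwkp stbmj qsjzt nbjs byvaq geuti jajrt wtqz qrmwf zhy
Hunk 3: at line 9 remove [geuti,jajrt] add [xmjl,foah] -> 15 lines: aaryl ckdcl zpb rsipj pfxr ejwkp stbmj qsjzt nbjs byvaq xmjl foah wtqz qrmwf zhy
Final line 3: zpb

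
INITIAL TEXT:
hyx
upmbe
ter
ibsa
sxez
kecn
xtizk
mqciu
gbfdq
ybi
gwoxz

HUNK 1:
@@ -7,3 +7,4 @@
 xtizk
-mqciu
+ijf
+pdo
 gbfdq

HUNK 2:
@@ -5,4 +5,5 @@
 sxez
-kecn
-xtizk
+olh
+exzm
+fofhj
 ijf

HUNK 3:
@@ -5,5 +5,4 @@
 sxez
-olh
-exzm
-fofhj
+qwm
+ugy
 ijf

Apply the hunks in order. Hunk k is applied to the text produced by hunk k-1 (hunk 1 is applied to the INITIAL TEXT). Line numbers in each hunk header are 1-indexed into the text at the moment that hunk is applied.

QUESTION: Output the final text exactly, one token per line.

Answer: hyx
upmbe
ter
ibsa
sxez
qwm
ugy
ijf
pdo
gbfdq
ybi
gwoxz

Derivation:
Hunk 1: at line 7 remove [mqciu] add [ijf,pdo] -> 12 lines: hyx upmbe ter ibsa sxez kecn xtizk ijf pdo gbfdq ybi gwoxz
Hunk 2: at line 5 remove [kecn,xtizk] add [olh,exzm,fofhj] -> 13 lines: hyx upmbe ter ibsa sxez olh exzm fofhj ijf pdo gbfdq ybi gwoxz
Hunk 3: at line 5 remove [olh,exzm,fofhj] add [qwm,ugy] -> 12 lines: hyx upmbe ter ibsa sxez qwm ugy ijf pdo gbfdq ybi gwoxz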